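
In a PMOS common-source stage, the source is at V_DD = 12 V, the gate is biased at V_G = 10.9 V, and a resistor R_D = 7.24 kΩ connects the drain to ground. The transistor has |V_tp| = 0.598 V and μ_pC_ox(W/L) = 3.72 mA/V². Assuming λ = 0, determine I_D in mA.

V_SG = V_DD − V_G = 12 − 10.9 = 1.1 V, so V_ov = 1.1 − 0.598 = 0.502 V.
Assume saturation: I_D = ½ k_p V_ov² = 0.5 × 3.72 × 0.502² = 0.469 mA, giving V_SD = V_DD − I_D R_D = 12 − 0.469 × 7.24 = 8.61 V.
V_SD = 8.61 V ≥ V_ov = 0.502 V, confirming saturation.

I_D = 0.469 mA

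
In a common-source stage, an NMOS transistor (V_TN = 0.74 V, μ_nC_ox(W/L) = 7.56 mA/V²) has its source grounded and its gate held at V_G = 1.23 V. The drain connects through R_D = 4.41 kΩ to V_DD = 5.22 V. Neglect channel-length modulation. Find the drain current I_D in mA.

V_GS = V_G = 1.23 V, so V_ov = 1.23 − 0.74 = 0.49 V.
Assume saturation: I_D = ½ k_n V_ov² = 0.5 × 7.56 × 0.49² = 0.908 mA, giving V_DS = V_DD − I_D R_D = 5.22 − 0.908 × 4.41 = 1.22 V.
V_DS = 1.22 V ≥ V_ov = 0.49 V, confirming saturation.

I_D = 0.908 mA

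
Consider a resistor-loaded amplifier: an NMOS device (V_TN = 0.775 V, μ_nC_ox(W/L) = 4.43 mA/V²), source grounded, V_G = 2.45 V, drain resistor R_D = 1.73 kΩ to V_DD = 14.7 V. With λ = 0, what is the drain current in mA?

V_GS = V_G = 2.45 V, so V_ov = 2.45 − 0.775 = 1.68 V.
Assume saturation: I_D = ½ k_n V_ov² = 0.5 × 4.43 × 1.68² = 6.21 mA, giving V_DS = V_DD − I_D R_D = 14.7 − 6.21 × 1.73 = 3.95 V.
V_DS = 3.95 V ≥ V_ov = 1.68 V, confirming saturation.

I_D = 6.21 mA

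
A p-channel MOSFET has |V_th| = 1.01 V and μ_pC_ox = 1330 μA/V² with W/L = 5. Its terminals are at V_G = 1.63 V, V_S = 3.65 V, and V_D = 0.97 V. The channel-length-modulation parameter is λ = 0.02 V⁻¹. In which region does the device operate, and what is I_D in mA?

Saturation; I_D = 3.57 mA

V_SG = V_S − V_G = 3.65 − 1.63 = 2.02 V; V_SD = V_S − V_D = 3.65 − 0.97 = 2.68 V.
k_p = μ_pC_ox · (W/L) = 6.65 mA/V².
V_ov = V_SG − |V_th| = 2.02 − 1.01 = 1.01 V.
Since V_SD = 2.68 V ≥ V_ov = 1.01 V, the device is in saturation.
I_D = ½ k_p V_ov² (1 + λ V_SD) = 0.5 × 6.65 × 1.01² × (1 + 0.02 × 2.68) = 3.57 mA.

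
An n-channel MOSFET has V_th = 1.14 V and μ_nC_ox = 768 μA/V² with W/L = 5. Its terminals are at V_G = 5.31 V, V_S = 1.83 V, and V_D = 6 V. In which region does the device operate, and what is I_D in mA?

V_GS = V_G − V_S = 5.31 − 1.83 = 3.48 V; V_DS = V_D − V_S = 6 − 1.83 = 4.17 V.
k_n = μ_nC_ox · (W/L) = 3.84 mA/V².
V_ov = V_GS − V_th = 3.48 − 1.14 = 2.34 V.
Since V_DS = 4.17 V ≥ V_ov = 2.34 V, the device is in saturation.
I_D = ½ k_n V_ov² = 0.5 × 3.84 × 2.34² = 10.5 mA.

Saturation; I_D = 10.5 mA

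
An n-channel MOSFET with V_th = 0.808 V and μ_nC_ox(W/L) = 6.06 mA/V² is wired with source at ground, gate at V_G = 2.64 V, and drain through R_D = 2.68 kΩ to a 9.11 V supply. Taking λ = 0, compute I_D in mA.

I_D = 3.28 mA

V_GS = V_G = 2.64 V, so V_ov = 2.64 − 0.808 = 1.83 V.
Assume saturation: I_D = ½ k_n V_ov² = 0.5 × 6.06 × 1.83² = 10.2 mA, giving V_DS = V_DD − I_D R_D = 9.11 − 10.2 × 2.68 = -18.1 V.
But -18.1 V < V_ov = 1.83 V, so the device is actually in triode.
In triode I_D = k_n[V_ov V_DS − ½ V_DS²] and I_D = (V_DD − V_DS)/R_D. Equating: 8.12 V_DS² − 30.75 V_DS + 9.11 = 0, giving V_DS = 0.324 V (the root below V_ov).
I_D = (9.11 − 0.324) / 2.68 = 3.28 mA.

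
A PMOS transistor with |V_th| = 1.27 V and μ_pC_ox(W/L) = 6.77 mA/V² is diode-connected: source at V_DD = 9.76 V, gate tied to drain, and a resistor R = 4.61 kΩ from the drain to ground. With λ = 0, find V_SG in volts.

With gate tied to drain, V_SG = V_SD ≥ V_SG − |V_th|, so the device is in saturation.
KCL at the drain: ½ k_p (V_SG − |V_th|)² = (V_DD − V_SG)/R.
Let x = V_SG − 1.27. Then 15.6 x² + x − 8.49 = 0, giving x = 0.706 V (positive root), so V_SG = 1.98 V.
I_D = (V_DD − V_SG)/R = (9.76 − 1.98) / 4.61 = 1.69 mA.

V_SG = 1.98 V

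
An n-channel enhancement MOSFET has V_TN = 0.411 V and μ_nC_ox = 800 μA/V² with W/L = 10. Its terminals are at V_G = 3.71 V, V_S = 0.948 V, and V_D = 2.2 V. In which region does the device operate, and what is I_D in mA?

V_GS = V_G − V_S = 3.71 − 0.948 = 2.76 V; V_DS = V_D − V_S = 2.2 − 0.948 = 1.25 V.
k_n = μ_nC_ox · (W/L) = 8 mA/V².
V_ov = V_GS − V_TN = 2.76 − 0.411 = 2.35 V.
Since V_DS = 1.25 V < V_ov = 2.35 V, the device is in the triode region.
I_D = k_n [V_ov · V_DS − ½ V_DS²] = 8 × [2.35 × 1.25 − 0.5 × 1.25²] = 17.3 mA.

Triode; I_D = 17.3 mA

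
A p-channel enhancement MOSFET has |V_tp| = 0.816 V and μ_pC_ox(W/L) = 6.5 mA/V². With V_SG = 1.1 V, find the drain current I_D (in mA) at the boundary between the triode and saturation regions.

At the boundary V_SD = V_ov = V_SG − |V_tp| = 1.1 − 0.816 = 0.284 V.
I_D = ½ k_p V_ov² = 0.5 × 6.5 × 0.284² = 0.262 mA.

I_D = 0.262 mA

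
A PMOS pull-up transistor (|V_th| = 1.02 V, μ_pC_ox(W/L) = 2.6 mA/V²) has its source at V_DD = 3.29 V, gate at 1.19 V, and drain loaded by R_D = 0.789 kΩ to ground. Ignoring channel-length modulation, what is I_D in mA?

V_SG = V_DD − V_G = 3.29 − 1.19 = 2.1 V, so V_ov = 2.1 − 1.02 = 1.08 V.
Assume saturation: I_D = ½ k_p V_ov² = 0.5 × 2.6 × 1.08² = 1.52 mA, giving V_SD = V_DD − I_D R_D = 3.29 − 1.52 × 0.789 = 2.09 V.
V_SD = 2.09 V ≥ V_ov = 1.08 V, confirming saturation.

I_D = 1.52 mA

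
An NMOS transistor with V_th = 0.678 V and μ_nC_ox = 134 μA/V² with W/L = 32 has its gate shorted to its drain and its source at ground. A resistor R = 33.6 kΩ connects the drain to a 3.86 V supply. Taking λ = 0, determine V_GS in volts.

With gate tied to drain, V_GS = V_DS ≥ V_GS − V_th, so the device is in saturation.
k_n = μ_nC_ox · (W/L) = 4.288 mA/V².
KCL at the drain: ½ k_n (V_GS − V_th)² = (V_DD − V_GS)/R.
Let x = V_GS − 0.678. Then 72 x² + x − 3.182 = 0, giving x = 0.203 V (positive root), so V_GS = 0.881 V.
I_D = (V_DD − V_GS)/R = (3.86 − 0.881) / 33.6 = 0.0887 mA.

V_GS = 0.881 V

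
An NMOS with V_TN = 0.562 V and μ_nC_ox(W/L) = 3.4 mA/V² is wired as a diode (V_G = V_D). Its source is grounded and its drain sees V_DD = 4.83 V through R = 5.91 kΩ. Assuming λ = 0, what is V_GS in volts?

V_GS = 1.17 V

With gate tied to drain, V_GS = V_DS ≥ V_GS − V_TN, so the device is in saturation.
KCL at the drain: ½ k_n (V_GS − V_TN)² = (V_DD − V_GS)/R.
Let x = V_GS − 0.562. Then 10 x² + x − 4.268 = 0, giving x = 0.604 V (positive root), so V_GS = 1.17 V.
I_D = (V_DD − V_GS)/R = (4.83 − 1.17) / 5.91 = 0.62 mA.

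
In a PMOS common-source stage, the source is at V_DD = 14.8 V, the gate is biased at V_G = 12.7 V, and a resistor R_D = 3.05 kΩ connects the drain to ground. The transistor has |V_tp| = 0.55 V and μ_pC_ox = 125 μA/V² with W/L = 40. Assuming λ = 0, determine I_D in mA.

I_D = 4.59 mA

V_SG = V_DD − V_G = 14.8 − 12.7 = 2.1 V, so V_ov = 2.1 − 0.55 = 1.55 V.
k_p = μ_pC_ox · (W/L) = 5 mA/V².
Assume saturation: I_D = ½ k_p V_ov² = 0.5 × 5 × 1.55² = 6.01 mA, giving V_SD = V_DD − I_D R_D = 14.8 − 6.01 × 3.05 = -3.52 V.
But -3.52 V < V_ov = 1.55 V, so the device is actually in triode.
In triode I_D = k_p[V_ov V_SD − ½ V_SD²] and I_D = (V_DD − V_SD)/R_D. Equating: 7.62 V_SD² − 24.64 V_SD + 14.8 = 0, giving V_SD = 0.798 V (the root below V_ov).
I_D = (14.8 − 0.798) / 3.05 = 4.59 mA.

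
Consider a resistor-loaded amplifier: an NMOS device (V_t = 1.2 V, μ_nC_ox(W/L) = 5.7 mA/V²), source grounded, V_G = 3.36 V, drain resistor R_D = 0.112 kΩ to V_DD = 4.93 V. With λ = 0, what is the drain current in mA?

V_GS = V_G = 3.36 V, so V_ov = 3.36 − 1.2 = 2.16 V.
Assume saturation: I_D = ½ k_n V_ov² = 0.5 × 5.7 × 2.16² = 13.3 mA, giving V_DS = V_DD − I_D R_D = 4.93 − 13.3 × 0.112 = 3.44 V.
V_DS = 3.44 V ≥ V_ov = 2.16 V, confirming saturation.

I_D = 13.3 mA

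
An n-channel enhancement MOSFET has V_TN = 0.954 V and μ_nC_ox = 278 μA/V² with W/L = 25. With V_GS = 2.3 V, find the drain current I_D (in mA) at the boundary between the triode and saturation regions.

I_D = 6.30 mA

At the boundary V_DS = V_ov = V_GS − V_TN = 2.3 − 0.954 = 1.35 V.
k_n = μ_nC_ox · (W/L) = 6.95 mA/V².
I_D = ½ k_n V_ov² = 0.5 × 6.95 × 1.35² = 6.3 mA.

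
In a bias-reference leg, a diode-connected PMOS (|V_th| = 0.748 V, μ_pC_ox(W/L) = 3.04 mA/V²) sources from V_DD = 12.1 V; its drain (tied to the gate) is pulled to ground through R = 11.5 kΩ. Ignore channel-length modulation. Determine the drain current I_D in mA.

With gate tied to drain, V_SG = V_SD ≥ V_SG − |V_th|, so the device is in saturation.
KCL at the drain: ½ k_p (V_SG − |V_th|)² = (V_DD − V_SG)/R.
Let x = V_SG − 0.748. Then 17.5 x² + x − 11.35 = 0, giving x = 0.778 V (positive root), so V_SG = 1.53 V.
I_D = (V_DD − V_SG)/R = (12.1 − 1.53) / 11.5 = 0.919 mA.

I_D = 0.919 mA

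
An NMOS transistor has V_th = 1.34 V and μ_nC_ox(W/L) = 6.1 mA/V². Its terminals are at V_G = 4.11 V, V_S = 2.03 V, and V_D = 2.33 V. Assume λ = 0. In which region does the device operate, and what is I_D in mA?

V_GS = V_G − V_S = 4.11 − 2.03 = 2.08 V; V_DS = V_D − V_S = 2.33 − 2.03 = 0.3 V.
V_ov = V_GS − V_th = 2.08 − 1.34 = 0.74 V.
Since V_DS = 0.3 V < V_ov = 0.74 V, the device is in the triode region.
I_D = k_n [V_ov · V_DS − ½ V_DS²] = 6.1 × [0.74 × 0.3 − 0.5 × 0.3²] = 1.08 mA.

Triode; I_D = 1.08 mA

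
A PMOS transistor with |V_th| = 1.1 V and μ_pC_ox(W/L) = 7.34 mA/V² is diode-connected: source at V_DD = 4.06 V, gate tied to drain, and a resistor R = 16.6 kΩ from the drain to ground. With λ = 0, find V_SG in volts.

With gate tied to drain, V_SG = V_SD ≥ V_SG − |V_th|, so the device is in saturation.
KCL at the drain: ½ k_p (V_SG − |V_th|)² = (V_DD − V_SG)/R.
Let x = V_SG − 1.1. Then 60.9 x² + x − 2.96 = 0, giving x = 0.212 V (positive root), so V_SG = 1.31 V.
I_D = (V_DD − V_SG)/R = (4.06 − 1.31) / 16.6 = 0.166 mA.

V_SG = 1.31 V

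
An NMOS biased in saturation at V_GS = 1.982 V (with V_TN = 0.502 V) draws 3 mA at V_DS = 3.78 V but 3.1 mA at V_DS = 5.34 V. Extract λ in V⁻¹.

With V_GS fixed, I_D ∝ (1 + λ V_DS) in saturation, so I_D2/I_D1 = (1 + λ V_DS2)/(1 + λ V_DS1).
3.1/3 = 1.033 = (1 + 5.34 λ)/(1 + 3.78 λ).
Solving: λ (I_D1 V_DS2 − I_D2 V_DS1) = I_D2 − I_D1, so λ = (3.1 − 3) / (3 × 5.34 − 3.1 × 3.78) = 0.1 / 4.3 = 0.0232 V⁻¹.

λ = 0.0232 V⁻¹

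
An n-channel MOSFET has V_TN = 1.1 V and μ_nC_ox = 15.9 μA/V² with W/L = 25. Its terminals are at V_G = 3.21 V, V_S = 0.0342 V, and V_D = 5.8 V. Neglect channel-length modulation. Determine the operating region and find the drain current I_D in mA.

Saturation; I_D = 0.856 mA

V_GS = V_G − V_S = 3.21 − 0.0342 = 3.18 V; V_DS = V_D − V_S = 5.8 − 0.0342 = 5.77 V.
k_n = μ_nC_ox · (W/L) = 0.3975 mA/V².
V_ov = V_GS − V_TN = 3.18 − 1.1 = 2.08 V.
Since V_DS = 5.77 V ≥ V_ov = 2.08 V, the device is in saturation.
I_D = ½ k_n V_ov² = 0.5 × 0.3975 × 2.08² = 0.856 mA.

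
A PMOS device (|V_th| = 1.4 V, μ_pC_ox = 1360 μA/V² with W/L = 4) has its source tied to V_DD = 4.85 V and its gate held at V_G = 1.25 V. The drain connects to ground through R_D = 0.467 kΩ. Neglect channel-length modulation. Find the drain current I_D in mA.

V_SG = V_DD − V_G = 4.85 − 1.25 = 3.6 V, so V_ov = 3.6 − 1.4 = 2.2 V.
k_p = μ_pC_ox · (W/L) = 5.44 mA/V².
Assume saturation: I_D = ½ k_p V_ov² = 0.5 × 5.44 × 2.2² = 13.2 mA, giving V_SD = V_DD − I_D R_D = 4.85 − 13.2 × 0.467 = -1.3 V.
But -1.3 V < V_ov = 2.2 V, so the device is actually in triode.
In triode I_D = k_p[V_ov V_SD − ½ V_SD²] and I_D = (V_DD − V_SD)/R_D. Equating: 1.27 V_SD² − 6.589 V_SD + 4.85 = 0, giving V_SD = 0.888 V (the root below V_ov).
I_D = (4.85 − 0.888) / 0.467 = 8.48 mA.

I_D = 8.48 mA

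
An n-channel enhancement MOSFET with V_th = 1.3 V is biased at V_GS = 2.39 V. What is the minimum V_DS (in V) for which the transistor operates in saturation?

The boundary between triode and saturation is V_DS = V_GS − V_th = V_ov.
V_ov = 2.39 − 1.3 = 1.09 V.

V_DS,sat = 1.09 V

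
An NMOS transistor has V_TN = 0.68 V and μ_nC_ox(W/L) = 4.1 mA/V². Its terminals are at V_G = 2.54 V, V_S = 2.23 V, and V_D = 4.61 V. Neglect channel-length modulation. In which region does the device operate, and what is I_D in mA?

Cutoff; I_D = 0 mA

V_GS = V_G − V_S = 2.54 − 2.23 = 0.31 V; V_DS = V_D − V_S = 4.61 − 2.23 = 2.38 V.
V_GS = 0.31 V < V_TN = 0.68 V, so the transistor is in cutoff.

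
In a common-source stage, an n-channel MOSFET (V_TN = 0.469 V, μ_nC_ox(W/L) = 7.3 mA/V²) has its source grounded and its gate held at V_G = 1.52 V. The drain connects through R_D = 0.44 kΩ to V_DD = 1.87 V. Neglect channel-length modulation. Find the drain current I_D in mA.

I_D = 3.04 mA

V_GS = V_G = 1.52 V, so V_ov = 1.52 − 0.469 = 1.05 V.
Assume saturation: I_D = ½ k_n V_ov² = 0.5 × 7.3 × 1.05² = 4.03 mA, giving V_DS = V_DD − I_D R_D = 1.87 − 4.03 × 0.44 = 0.096 V.
But 0.096 V < V_ov = 1.05 V, so the device is actually in triode.
In triode I_D = k_n[V_ov V_DS − ½ V_DS²] and I_D = (V_DD − V_DS)/R_D. Equating: 1.61 V_DS² − 4.376 V_DS + 1.87 = 0, giving V_DS = 0.531 V (the root below V_ov).
I_D = (1.87 − 0.531) / 0.44 = 3.04 mA.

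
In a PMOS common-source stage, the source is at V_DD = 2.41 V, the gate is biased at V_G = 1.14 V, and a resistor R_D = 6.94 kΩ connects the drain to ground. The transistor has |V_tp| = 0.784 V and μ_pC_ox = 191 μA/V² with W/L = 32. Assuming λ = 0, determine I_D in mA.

V_SG = V_DD − V_G = 2.41 − 1.14 = 1.27 V, so V_ov = 1.27 − 0.784 = 0.486 V.
k_p = μ_pC_ox · (W/L) = 6.112 mA/V².
Assume saturation: I_D = ½ k_p V_ov² = 0.5 × 6.112 × 0.486² = 0.722 mA, giving V_SD = V_DD − I_D R_D = 2.41 − 0.722 × 6.94 = -2.6 V.
But -2.6 V < V_ov = 0.486 V, so the device is actually in triode.
In triode I_D = k_p[V_ov V_SD − ½ V_SD²] and I_D = (V_DD − V_SD)/R_D. Equating: 21.2 V_SD² − 21.61 V_SD + 2.41 = 0, giving V_SD = 0.127 V (the root below V_ov).
I_D = (2.41 − 0.127) / 6.94 = 0.329 mA.

I_D = 0.329 mA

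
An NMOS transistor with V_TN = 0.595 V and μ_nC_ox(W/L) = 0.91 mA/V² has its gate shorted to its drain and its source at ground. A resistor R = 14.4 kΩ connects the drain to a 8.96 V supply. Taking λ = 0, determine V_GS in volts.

With gate tied to drain, V_GS = V_DS ≥ V_GS − V_TN, so the device is in saturation.
KCL at the drain: ½ k_n (V_GS − V_TN)² = (V_DD − V_GS)/R.
Let x = V_GS − 0.595. Then 6.55 x² + x − 8.365 = 0, giving x = 1.06 V (positive root), so V_GS = 1.65 V.
I_D = (V_DD − V_GS)/R = (8.96 − 1.65) / 14.4 = 0.508 mA.

V_GS = 1.65 V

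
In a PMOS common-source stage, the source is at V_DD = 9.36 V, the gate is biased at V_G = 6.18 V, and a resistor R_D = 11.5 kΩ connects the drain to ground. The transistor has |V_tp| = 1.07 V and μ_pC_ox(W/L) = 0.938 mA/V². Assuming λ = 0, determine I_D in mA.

I_D = 0.776 mA

V_SG = V_DD − V_G = 9.36 − 6.18 = 3.18 V, so V_ov = 3.18 − 1.07 = 2.11 V.
Assume saturation: I_D = ½ k_p V_ov² = 0.5 × 0.938 × 2.11² = 2.09 mA, giving V_SD = V_DD − I_D R_D = 9.36 − 2.09 × 11.5 = -14.7 V.
But -14.7 V < V_ov = 2.11 V, so the device is actually in triode.
In triode I_D = k_p[V_ov V_SD − ½ V_SD²] and I_D = (V_DD − V_SD)/R_D. Equating: 5.39 V_SD² − 23.76 V_SD + 9.36 = 0, giving V_SD = 0.437 V (the root below V_ov).
I_D = (9.36 − 0.437) / 11.5 = 0.776 mA.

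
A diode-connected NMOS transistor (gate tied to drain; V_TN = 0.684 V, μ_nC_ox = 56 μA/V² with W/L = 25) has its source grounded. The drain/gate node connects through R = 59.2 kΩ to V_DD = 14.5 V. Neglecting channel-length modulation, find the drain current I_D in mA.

I_D = 0.224 mA

With gate tied to drain, V_GS = V_DS ≥ V_GS − V_TN, so the device is in saturation.
k_n = μ_nC_ox · (W/L) = 1.4 mA/V².
KCL at the drain: ½ k_n (V_GS − V_TN)² = (V_DD − V_GS)/R.
Let x = V_GS − 0.684. Then 41.4 x² + x − 13.82 = 0, giving x = 0.565 V (positive root), so V_GS = 1.25 V.
I_D = (V_DD − V_GS)/R = (14.5 − 1.25) / 59.2 = 0.224 mA.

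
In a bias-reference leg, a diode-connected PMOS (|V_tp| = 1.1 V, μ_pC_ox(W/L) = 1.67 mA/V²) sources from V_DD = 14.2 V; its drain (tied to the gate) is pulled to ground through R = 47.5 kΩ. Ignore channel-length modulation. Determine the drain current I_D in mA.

With gate tied to drain, V_SG = V_SD ≥ V_SG − |V_tp|, so the device is in saturation.
KCL at the drain: ½ k_p (V_SG − |V_tp|)² = (V_DD − V_SG)/R.
Let x = V_SG − 1.1. Then 39.7 x² + x − 13.1 = 0, giving x = 0.562 V (positive root), so V_SG = 1.66 V.
I_D = (V_DD − V_SG)/R = (14.2 − 1.66) / 47.5 = 0.264 mA.

I_D = 0.264 mA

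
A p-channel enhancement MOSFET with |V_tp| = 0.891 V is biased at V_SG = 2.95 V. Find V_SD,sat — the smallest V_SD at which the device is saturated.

V_SD,sat = 2.06 V

The boundary between triode and saturation is V_SD = V_SG − |V_tp| = V_ov.
V_ov = 2.95 − 0.891 = 2.06 V.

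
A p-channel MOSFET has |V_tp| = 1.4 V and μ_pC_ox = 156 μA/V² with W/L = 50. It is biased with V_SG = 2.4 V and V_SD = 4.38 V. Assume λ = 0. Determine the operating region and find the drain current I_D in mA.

k_p = μ_pC_ox · (W/L) = 7.8 mA/V².
V_ov = V_SG − |V_tp| = 2.4 − 1.4 = 1 V.
Since V_SD = 4.38 V ≥ V_ov = 1 V, the device is in saturation.
I_D = ½ k_p V_ov² = 0.5 × 7.8 × 1² = 3.9 mA.

Saturation; I_D = 3.90 mA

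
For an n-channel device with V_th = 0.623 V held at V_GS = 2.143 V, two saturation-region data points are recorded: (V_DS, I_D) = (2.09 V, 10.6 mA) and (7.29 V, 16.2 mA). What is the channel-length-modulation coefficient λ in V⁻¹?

λ = 0.129 V⁻¹

With V_GS fixed, I_D ∝ (1 + λ V_DS) in saturation, so I_D2/I_D1 = (1 + λ V_DS2)/(1 + λ V_DS1).
16.2/10.6 = 1.528 = (1 + 7.29 λ)/(1 + 2.09 λ).
Solving: λ (I_D1 V_DS2 − I_D2 V_DS1) = I_D2 − I_D1, so λ = (16.2 − 10.6) / (10.6 × 7.29 − 16.2 × 2.09) = 5.6 / 43.4 = 0.129 V⁻¹.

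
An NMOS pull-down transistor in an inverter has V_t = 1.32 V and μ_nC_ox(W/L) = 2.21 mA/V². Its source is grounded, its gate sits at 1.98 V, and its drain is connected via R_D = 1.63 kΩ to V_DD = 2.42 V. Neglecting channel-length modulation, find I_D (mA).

I_D = 0.481 mA

V_GS = V_G = 1.98 V, so V_ov = 1.98 − 1.32 = 0.66 V.
Assume saturation: I_D = ½ k_n V_ov² = 0.5 × 2.21 × 0.66² = 0.481 mA, giving V_DS = V_DD − I_D R_D = 2.42 − 0.481 × 1.63 = 1.64 V.
V_DS = 1.64 V ≥ V_ov = 0.66 V, confirming saturation.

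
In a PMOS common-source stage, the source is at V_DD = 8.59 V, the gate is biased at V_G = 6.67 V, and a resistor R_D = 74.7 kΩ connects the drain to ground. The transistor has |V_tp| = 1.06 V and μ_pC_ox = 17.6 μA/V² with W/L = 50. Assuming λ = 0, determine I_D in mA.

I_D = 0.113 mA

V_SG = V_DD − V_G = 8.59 − 6.67 = 1.92 V, so V_ov = 1.92 − 1.06 = 0.86 V.
k_p = μ_pC_ox · (W/L) = 0.88 mA/V².
Assume saturation: I_D = ½ k_p V_ov² = 0.5 × 0.88 × 0.86² = 0.325 mA, giving V_SD = V_DD − I_D R_D = 8.59 − 0.325 × 74.7 = -15.7 V.
But -15.7 V < V_ov = 0.86 V, so the device is actually in triode.
In triode I_D = k_p[V_ov V_SD − ½ V_SD²] and I_D = (V_DD − V_SD)/R_D. Equating: 32.9 V_SD² − 57.53 V_SD + 8.59 = 0, giving V_SD = 0.165 V (the root below V_ov).
I_D = (8.59 − 0.165) / 74.7 = 0.113 mA.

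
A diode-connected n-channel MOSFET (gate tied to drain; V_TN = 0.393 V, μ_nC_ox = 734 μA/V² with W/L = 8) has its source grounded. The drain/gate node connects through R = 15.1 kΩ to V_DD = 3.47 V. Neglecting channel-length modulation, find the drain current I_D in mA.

With gate tied to drain, V_GS = V_DS ≥ V_GS − V_TN, so the device is in saturation.
k_n = μ_nC_ox · (W/L) = 5.872 mA/V².
KCL at the drain: ½ k_n (V_GS − V_TN)² = (V_DD − V_GS)/R.
Let x = V_GS − 0.393. Then 44.3 x² + x − 3.077 = 0, giving x = 0.252 V (positive root), so V_GS = 0.645 V.
I_D = (V_DD − V_GS)/R = (3.47 − 0.645) / 15.1 = 0.187 mA.

I_D = 0.187 mA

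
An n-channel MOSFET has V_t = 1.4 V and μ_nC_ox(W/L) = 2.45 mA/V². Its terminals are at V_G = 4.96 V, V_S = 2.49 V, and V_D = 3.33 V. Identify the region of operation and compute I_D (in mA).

V_GS = V_G − V_S = 4.96 − 2.49 = 2.47 V; V_DS = V_D − V_S = 3.33 − 2.49 = 0.84 V.
V_ov = V_GS − V_t = 2.47 − 1.4 = 1.07 V.
Since V_DS = 0.84 V < V_ov = 1.07 V, the device is in the triode region.
I_D = k_n [V_ov · V_DS − ½ V_DS²] = 2.45 × [1.07 × 0.84 − 0.5 × 0.84²] = 1.34 mA.

Triode; I_D = 1.34 mA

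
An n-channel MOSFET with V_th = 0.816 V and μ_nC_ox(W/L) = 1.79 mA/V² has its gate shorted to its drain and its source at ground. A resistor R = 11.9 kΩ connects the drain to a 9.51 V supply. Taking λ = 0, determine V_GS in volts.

V_GS = 1.67 V

With gate tied to drain, V_GS = V_DS ≥ V_GS − V_th, so the device is in saturation.
KCL at the drain: ½ k_n (V_GS − V_th)² = (V_DD − V_GS)/R.
Let x = V_GS − 0.816. Then 10.7 x² + x − 8.694 = 0, giving x = 0.858 V (positive root), so V_GS = 1.67 V.
I_D = (V_DD − V_GS)/R = (9.51 − 1.67) / 11.9 = 0.659 mA.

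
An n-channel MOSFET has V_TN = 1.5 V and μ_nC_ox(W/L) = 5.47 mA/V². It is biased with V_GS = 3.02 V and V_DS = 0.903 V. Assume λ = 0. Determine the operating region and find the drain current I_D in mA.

Triode; I_D = 5.28 mA

V_ov = V_GS − V_TN = 3.02 − 1.5 = 1.52 V.
Since V_DS = 0.903 V < V_ov = 1.52 V, the device is in the triode region.
I_D = k_n [V_ov · V_DS − ½ V_DS²] = 5.47 × [1.52 × 0.903 − 0.5 × 0.903²] = 5.28 mA.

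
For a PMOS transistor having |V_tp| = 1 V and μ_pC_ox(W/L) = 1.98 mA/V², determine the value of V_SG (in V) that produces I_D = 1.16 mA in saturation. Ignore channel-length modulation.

In saturation I_D = ½ k_p (V_SG − |V_tp|)², so V_SG − |V_tp| = √(2 I_D / k_p) = √(2 × 1.16 / 1.98) = 1.08 V.
V_SG = 1 + 1.08 = 2.08 V.

V_SG = 2.08 V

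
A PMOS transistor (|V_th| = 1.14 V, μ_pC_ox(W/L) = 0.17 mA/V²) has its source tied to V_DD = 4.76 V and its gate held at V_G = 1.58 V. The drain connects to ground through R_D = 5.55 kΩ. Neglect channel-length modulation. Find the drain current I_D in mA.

V_SG = V_DD − V_G = 4.76 − 1.58 = 3.18 V, so V_ov = 3.18 − 1.14 = 2.04 V.
Assume saturation: I_D = ½ k_p V_ov² = 0.5 × 0.17 × 2.04² = 0.354 mA, giving V_SD = V_DD − I_D R_D = 4.76 − 0.354 × 5.55 = 2.8 V.
V_SD = 2.8 V ≥ V_ov = 2.04 V, confirming saturation.

I_D = 0.354 mA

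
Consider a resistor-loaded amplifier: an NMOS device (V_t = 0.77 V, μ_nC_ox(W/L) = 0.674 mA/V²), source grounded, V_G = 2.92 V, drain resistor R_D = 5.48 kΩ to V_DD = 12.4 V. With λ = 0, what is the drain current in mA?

V_GS = V_G = 2.92 V, so V_ov = 2.92 − 0.77 = 2.15 V.
Assume saturation: I_D = ½ k_n V_ov² = 0.5 × 0.674 × 2.15² = 1.56 mA, giving V_DS = V_DD − I_D R_D = 12.4 − 1.56 × 5.48 = 3.86 V.
V_DS = 3.86 V ≥ V_ov = 2.15 V, confirming saturation.

I_D = 1.56 mA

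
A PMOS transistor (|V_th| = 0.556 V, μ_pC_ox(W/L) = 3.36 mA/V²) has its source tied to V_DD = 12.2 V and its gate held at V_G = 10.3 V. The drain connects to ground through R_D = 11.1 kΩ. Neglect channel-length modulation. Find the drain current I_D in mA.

I_D = 1.08 mA

V_SG = V_DD − V_G = 12.2 − 10.3 = 1.9 V, so V_ov = 1.9 − 0.556 = 1.34 V.
Assume saturation: I_D = ½ k_p V_ov² = 0.5 × 3.36 × 1.34² = 3.03 mA, giving V_SD = V_DD − I_D R_D = 12.2 − 3.03 × 11.1 = -21.5 V.
But -21.5 V < V_ov = 1.34 V, so the device is actually in triode.
In triode I_D = k_p[V_ov V_SD − ½ V_SD²] and I_D = (V_DD − V_SD)/R_D. Equating: 18.6 V_SD² − 51.13 V_SD + 12.2 = 0, giving V_SD = 0.264 V (the root below V_ov).
I_D = (12.2 − 0.264) / 11.1 = 1.08 mA.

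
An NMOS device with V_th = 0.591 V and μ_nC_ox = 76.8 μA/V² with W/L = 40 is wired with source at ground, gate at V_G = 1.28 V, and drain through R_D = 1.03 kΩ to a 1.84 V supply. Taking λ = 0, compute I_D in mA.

I_D = 0.729 mA

V_GS = V_G = 1.28 V, so V_ov = 1.28 − 0.591 = 0.689 V.
k_n = μ_nC_ox · (W/L) = 3.072 mA/V².
Assume saturation: I_D = ½ k_n V_ov² = 0.5 × 3.072 × 0.689² = 0.729 mA, giving V_DS = V_DD − I_D R_D = 1.84 − 0.729 × 1.03 = 1.09 V.
V_DS = 1.09 V ≥ V_ov = 0.689 V, confirming saturation.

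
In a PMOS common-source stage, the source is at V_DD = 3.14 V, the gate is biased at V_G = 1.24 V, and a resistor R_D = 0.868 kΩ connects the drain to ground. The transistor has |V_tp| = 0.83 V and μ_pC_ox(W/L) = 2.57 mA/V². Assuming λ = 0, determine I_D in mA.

V_SG = V_DD − V_G = 3.14 − 1.24 = 1.9 V, so V_ov = 1.9 − 0.83 = 1.07 V.
Assume saturation: I_D = ½ k_p V_ov² = 0.5 × 2.57 × 1.07² = 1.47 mA, giving V_SD = V_DD − I_D R_D = 3.14 − 1.47 × 0.868 = 1.86 V.
V_SD = 1.86 V ≥ V_ov = 1.07 V, confirming saturation.

I_D = 1.47 mA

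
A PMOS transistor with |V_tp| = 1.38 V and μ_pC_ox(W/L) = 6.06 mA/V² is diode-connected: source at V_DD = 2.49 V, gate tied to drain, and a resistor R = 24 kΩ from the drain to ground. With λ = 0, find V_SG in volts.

With gate tied to drain, V_SG = V_SD ≥ V_SG − |V_tp|, so the device is in saturation.
KCL at the drain: ½ k_p (V_SG − |V_tp|)² = (V_DD − V_SG)/R.
Let x = V_SG − 1.38. Then 72.7 x² + x − 1.11 = 0, giving x = 0.117 V (positive root), so V_SG = 1.5 V.
I_D = (V_DD − V_SG)/R = (2.49 − 1.5) / 24 = 0.0414 mA.

V_SG = 1.50 V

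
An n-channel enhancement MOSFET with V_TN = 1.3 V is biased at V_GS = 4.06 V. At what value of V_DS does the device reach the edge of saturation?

The boundary between triode and saturation is V_DS = V_GS − V_TN = V_ov.
V_ov = 4.06 − 1.3 = 2.76 V.

V_DS,sat = 2.76 V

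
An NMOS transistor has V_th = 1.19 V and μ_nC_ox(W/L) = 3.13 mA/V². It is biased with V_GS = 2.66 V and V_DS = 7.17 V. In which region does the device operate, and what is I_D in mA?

Saturation; I_D = 3.38 mA

V_ov = V_GS − V_th = 2.66 − 1.19 = 1.47 V.
Since V_DS = 7.17 V ≥ V_ov = 1.47 V, the device is in saturation.
I_D = ½ k_n V_ov² = 0.5 × 3.13 × 1.47² = 3.38 mA.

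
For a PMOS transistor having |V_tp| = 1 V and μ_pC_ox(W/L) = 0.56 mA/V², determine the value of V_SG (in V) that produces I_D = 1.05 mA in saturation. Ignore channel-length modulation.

V_SG = 2.94 V

In saturation I_D = ½ k_p (V_SG − |V_tp|)², so V_SG − |V_tp| = √(2 I_D / k_p) = √(2 × 1.05 / 0.56) = 1.94 V.
V_SG = 1 + 1.94 = 2.94 V.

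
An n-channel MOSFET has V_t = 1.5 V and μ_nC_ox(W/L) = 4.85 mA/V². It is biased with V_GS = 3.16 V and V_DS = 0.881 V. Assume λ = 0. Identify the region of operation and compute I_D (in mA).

V_ov = V_GS − V_t = 3.16 − 1.5 = 1.66 V.
Since V_DS = 0.881 V < V_ov = 1.66 V, the device is in the triode region.
I_D = k_n [V_ov · V_DS − ½ V_DS²] = 4.85 × [1.66 × 0.881 − 0.5 × 0.881²] = 5.21 mA.

Triode; I_D = 5.21 mA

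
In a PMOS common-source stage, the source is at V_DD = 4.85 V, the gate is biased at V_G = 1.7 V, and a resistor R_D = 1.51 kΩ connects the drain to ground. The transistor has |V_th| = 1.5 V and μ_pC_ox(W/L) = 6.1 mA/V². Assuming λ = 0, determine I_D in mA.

I_D = 2.99 mA

V_SG = V_DD − V_G = 4.85 − 1.7 = 3.15 V, so V_ov = 3.15 − 1.5 = 1.65 V.
Assume saturation: I_D = ½ k_p V_ov² = 0.5 × 6.1 × 1.65² = 8.3 mA, giving V_SD = V_DD − I_D R_D = 4.85 − 8.3 × 1.51 = -7.69 V.
But -7.69 V < V_ov = 1.65 V, so the device is actually in triode.
In triode I_D = k_p[V_ov V_SD − ½ V_SD²] and I_D = (V_DD − V_SD)/R_D. Equating: 4.61 V_SD² − 16.2 V_SD + 4.85 = 0, giving V_SD = 0.33 V (the root below V_ov).
I_D = (4.85 − 0.33) / 1.51 = 2.99 mA.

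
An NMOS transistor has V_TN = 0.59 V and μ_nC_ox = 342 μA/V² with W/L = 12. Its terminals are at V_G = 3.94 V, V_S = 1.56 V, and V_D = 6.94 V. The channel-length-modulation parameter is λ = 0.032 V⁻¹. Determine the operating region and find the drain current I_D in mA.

Saturation; I_D = 7.71 mA

V_GS = V_G − V_S = 3.94 − 1.56 = 2.38 V; V_DS = V_D − V_S = 6.94 − 1.56 = 5.38 V.
k_n = μ_nC_ox · (W/L) = 4.104 mA/V².
V_ov = V_GS − V_TN = 2.38 − 0.59 = 1.79 V.
Since V_DS = 5.38 V ≥ V_ov = 1.79 V, the device is in saturation.
I_D = ½ k_n V_ov² (1 + λ V_DS) = 0.5 × 4.104 × 1.79² × (1 + 0.032 × 5.38) = 7.71 mA.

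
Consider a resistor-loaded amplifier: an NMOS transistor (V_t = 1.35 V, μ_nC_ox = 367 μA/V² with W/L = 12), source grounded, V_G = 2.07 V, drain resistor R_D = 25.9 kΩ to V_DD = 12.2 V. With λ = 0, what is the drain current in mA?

I_D = 0.465 mA

V_GS = V_G = 2.07 V, so V_ov = 2.07 − 1.35 = 0.72 V.
k_n = μ_nC_ox · (W/L) = 4.404 mA/V².
Assume saturation: I_D = ½ k_n V_ov² = 0.5 × 4.404 × 0.72² = 1.14 mA, giving V_DS = V_DD − I_D R_D = 12.2 − 1.14 × 25.9 = -17.4 V.
But -17.4 V < V_ov = 0.72 V, so the device is actually in triode.
In triode I_D = k_n[V_ov V_DS − ½ V_DS²] and I_D = (V_DD − V_DS)/R_D. Equating: 57 V_DS² − 83.13 V_DS + 12.2 = 0, giving V_DS = 0.166 V (the root below V_ov).
I_D = (12.2 − 0.166) / 25.9 = 0.465 mA.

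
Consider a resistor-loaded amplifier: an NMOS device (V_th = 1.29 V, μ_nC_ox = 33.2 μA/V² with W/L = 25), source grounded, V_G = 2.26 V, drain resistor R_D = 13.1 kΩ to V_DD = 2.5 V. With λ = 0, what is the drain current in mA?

V_GS = V_G = 2.26 V, so V_ov = 2.26 − 1.29 = 0.97 V.
k_n = μ_nC_ox · (W/L) = 0.83 mA/V².
Assume saturation: I_D = ½ k_n V_ov² = 0.5 × 0.83 × 0.97² = 0.39 mA, giving V_DS = V_DD − I_D R_D = 2.5 − 0.39 × 13.1 = -2.62 V.
But -2.62 V < V_ov = 0.97 V, so the device is actually in triode.
In triode I_D = k_n[V_ov V_DS − ½ V_DS²] and I_D = (V_DD − V_DS)/R_D. Equating: 5.44 V_DS² − 11.55 V_DS + 2.5 = 0, giving V_DS = 0.245 V (the root below V_ov).
I_D = (2.5 − 0.245) / 13.1 = 0.172 mA.

I_D = 0.172 mA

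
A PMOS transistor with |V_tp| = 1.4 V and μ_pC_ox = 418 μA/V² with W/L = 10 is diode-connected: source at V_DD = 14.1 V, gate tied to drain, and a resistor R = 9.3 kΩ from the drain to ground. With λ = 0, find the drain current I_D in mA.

With gate tied to drain, V_SG = V_SD ≥ V_SG − |V_tp|, so the device is in saturation.
k_p = μ_pC_ox · (W/L) = 4.18 mA/V².
KCL at the drain: ½ k_p (V_SG − |V_tp|)² = (V_DD − V_SG)/R.
Let x = V_SG − 1.4. Then 19.4 x² + x − 12.7 = 0, giving x = 0.783 V (positive root), so V_SG = 2.18 V.
I_D = (V_DD − V_SG)/R = (14.1 − 2.18) / 9.3 = 1.28 mA.

I_D = 1.28 mA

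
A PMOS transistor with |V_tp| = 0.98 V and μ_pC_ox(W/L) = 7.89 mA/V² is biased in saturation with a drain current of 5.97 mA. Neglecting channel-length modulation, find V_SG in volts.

V_SG = 2.21 V

In saturation I_D = ½ k_p (V_SG − |V_tp|)², so V_SG − |V_tp| = √(2 I_D / k_p) = √(2 × 5.97 / 7.89) = 1.23 V.
V_SG = 0.98 + 1.23 = 2.21 V.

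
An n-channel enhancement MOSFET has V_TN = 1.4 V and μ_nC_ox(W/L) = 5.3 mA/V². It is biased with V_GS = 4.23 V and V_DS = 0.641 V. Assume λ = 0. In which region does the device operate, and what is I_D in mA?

V_ov = V_GS − V_TN = 4.23 − 1.4 = 2.83 V.
Since V_DS = 0.641 V < V_ov = 2.83 V, the device is in the triode region.
I_D = k_n [V_ov · V_DS − ½ V_DS²] = 5.3 × [2.83 × 0.641 − 0.5 × 0.641²] = 8.53 mA.

Triode; I_D = 8.53 mA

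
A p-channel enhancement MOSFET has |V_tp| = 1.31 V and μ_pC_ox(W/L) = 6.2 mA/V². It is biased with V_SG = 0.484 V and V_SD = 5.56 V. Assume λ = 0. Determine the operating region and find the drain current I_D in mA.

V_SG = 0.484 V < |V_tp| = 1.31 V, so the transistor is in cutoff.

Cutoff; I_D = 0 mA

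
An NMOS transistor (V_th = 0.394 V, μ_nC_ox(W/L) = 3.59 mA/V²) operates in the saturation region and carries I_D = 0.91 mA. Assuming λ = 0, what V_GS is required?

V_GS = 1.11 V

In saturation I_D = ½ k_n (V_GS − V_th)², so V_GS − V_th = √(2 I_D / k_n) = √(2 × 0.91 / 3.59) = 0.712 V.
V_GS = 0.394 + 0.712 = 1.11 V.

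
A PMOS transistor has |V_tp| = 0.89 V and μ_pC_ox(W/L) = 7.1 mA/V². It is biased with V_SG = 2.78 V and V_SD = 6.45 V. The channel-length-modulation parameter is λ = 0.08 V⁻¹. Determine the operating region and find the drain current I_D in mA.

Saturation; I_D = 19.2 mA

V_ov = V_SG − |V_tp| = 2.78 − 0.89 = 1.89 V.
Since V_SD = 6.45 V ≥ V_ov = 1.89 V, the device is in saturation.
I_D = ½ k_p V_ov² (1 + λ V_SD) = 0.5 × 7.1 × 1.89² × (1 + 0.08 × 6.45) = 19.2 mA.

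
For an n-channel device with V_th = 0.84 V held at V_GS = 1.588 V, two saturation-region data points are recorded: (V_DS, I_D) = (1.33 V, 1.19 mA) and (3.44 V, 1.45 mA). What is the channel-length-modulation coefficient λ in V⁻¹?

λ = 0.120 V⁻¹

With V_GS fixed, I_D ∝ (1 + λ V_DS) in saturation, so I_D2/I_D1 = (1 + λ V_DS2)/(1 + λ V_DS1).
1.45/1.19 = 1.218 = (1 + 3.44 λ)/(1 + 1.33 λ).
Solving: λ (I_D1 V_DS2 − I_D2 V_DS1) = I_D2 − I_D1, so λ = (1.45 − 1.19) / (1.19 × 3.44 − 1.45 × 1.33) = 0.26 / 2.17 = 0.12 V⁻¹.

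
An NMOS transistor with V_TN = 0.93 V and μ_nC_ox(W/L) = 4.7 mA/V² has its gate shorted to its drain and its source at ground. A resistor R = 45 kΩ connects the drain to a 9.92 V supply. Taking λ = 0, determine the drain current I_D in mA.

I_D = 0.193 mA

With gate tied to drain, V_GS = V_DS ≥ V_GS − V_TN, so the device is in saturation.
KCL at the drain: ½ k_n (V_GS − V_TN)² = (V_DD − V_GS)/R.
Let x = V_GS − 0.93. Then 106 x² + x − 8.99 = 0, giving x = 0.287 V (positive root), so V_GS = 1.22 V.
I_D = (V_DD − V_GS)/R = (9.92 − 1.22) / 45 = 0.193 mA.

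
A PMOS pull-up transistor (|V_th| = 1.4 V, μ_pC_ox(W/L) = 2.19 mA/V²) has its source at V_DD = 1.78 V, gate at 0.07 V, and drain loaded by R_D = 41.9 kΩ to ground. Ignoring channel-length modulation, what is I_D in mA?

V_SG = V_DD − V_G = 1.78 − 0.07 = 1.71 V, so V_ov = 1.71 − 1.4 = 0.31 V.
Assume saturation: I_D = ½ k_p V_ov² = 0.5 × 2.19 × 0.31² = 0.105 mA, giving V_SD = V_DD − I_D R_D = 1.78 − 0.105 × 41.9 = -2.63 V.
But -2.63 V < V_ov = 0.31 V, so the device is actually in triode.
In triode I_D = k_p[V_ov V_SD − ½ V_SD²] and I_D = (V_DD − V_SD)/R_D. Equating: 45.9 V_SD² − 29.45 V_SD + 1.78 = 0, giving V_SD = 0.0676 V (the root below V_ov).
I_D = (1.78 − 0.0676) / 41.9 = 0.0409 mA.

I_D = 0.0409 mA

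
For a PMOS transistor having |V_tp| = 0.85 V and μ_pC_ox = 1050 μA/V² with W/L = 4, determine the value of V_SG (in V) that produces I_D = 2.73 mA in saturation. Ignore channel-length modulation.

k_p = μ_pC_ox · (W/L) = 4.2 mA/V².
In saturation I_D = ½ k_p (V_SG − |V_tp|)², so V_SG − |V_tp| = √(2 I_D / k_p) = √(2 × 2.73 / 4.2) = 1.14 V.
V_SG = 0.85 + 1.14 = 1.99 V.

V_SG = 1.99 V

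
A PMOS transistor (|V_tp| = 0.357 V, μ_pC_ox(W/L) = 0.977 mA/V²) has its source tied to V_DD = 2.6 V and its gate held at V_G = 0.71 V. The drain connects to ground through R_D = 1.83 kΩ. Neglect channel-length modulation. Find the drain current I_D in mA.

I_D = 0.940 mA

V_SG = V_DD − V_G = 2.6 − 0.71 = 1.89 V, so V_ov = 1.89 − 0.357 = 1.53 V.
Assume saturation: I_D = ½ k_p V_ov² = 0.5 × 0.977 × 1.53² = 1.15 mA, giving V_SD = V_DD − I_D R_D = 2.6 − 1.15 × 1.83 = 0.499 V.
But 0.499 V < V_ov = 1.53 V, so the device is actually in triode.
In triode I_D = k_p[V_ov V_SD − ½ V_SD²] and I_D = (V_DD − V_SD)/R_D. Equating: 0.894 V_SD² − 3.741 V_SD + 2.6 = 0, giving V_SD = 0.88 V (the root below V_ov).
I_D = (2.6 − 0.88) / 1.83 = 0.94 mA.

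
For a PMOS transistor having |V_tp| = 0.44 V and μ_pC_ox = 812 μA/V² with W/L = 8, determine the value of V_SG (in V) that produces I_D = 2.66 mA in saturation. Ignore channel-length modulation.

V_SG = 1.34 V

k_p = μ_pC_ox · (W/L) = 6.496 mA/V².
In saturation I_D = ½ k_p (V_SG − |V_tp|)², so V_SG − |V_tp| = √(2 I_D / k_p) = √(2 × 2.66 / 6.496) = 0.905 V.
V_SG = 0.44 + 0.905 = 1.34 V.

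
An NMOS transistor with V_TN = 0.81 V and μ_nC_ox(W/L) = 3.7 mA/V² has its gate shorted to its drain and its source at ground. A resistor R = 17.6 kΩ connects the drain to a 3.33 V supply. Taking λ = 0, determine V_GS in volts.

V_GS = 1.07 V

With gate tied to drain, V_GS = V_DS ≥ V_GS − V_TN, so the device is in saturation.
KCL at the drain: ½ k_n (V_GS − V_TN)² = (V_DD − V_GS)/R.
Let x = V_GS − 0.81. Then 32.6 x² + x − 2.52 = 0, giving x = 0.263 V (positive root), so V_GS = 1.07 V.
I_D = (V_DD − V_GS)/R = (3.33 − 1.07) / 17.6 = 0.128 mA.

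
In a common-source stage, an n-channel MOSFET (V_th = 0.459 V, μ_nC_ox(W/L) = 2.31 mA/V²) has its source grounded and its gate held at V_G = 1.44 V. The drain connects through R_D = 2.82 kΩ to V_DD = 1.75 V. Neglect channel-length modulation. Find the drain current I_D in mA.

V_GS = V_G = 1.44 V, so V_ov = 1.44 − 0.459 = 0.981 V.
Assume saturation: I_D = ½ k_n V_ov² = 0.5 × 2.31 × 0.981² = 1.11 mA, giving V_DS = V_DD − I_D R_D = 1.75 − 1.11 × 2.82 = -1.38 V.
But -1.38 V < V_ov = 0.981 V, so the device is actually in triode.
In triode I_D = k_n[V_ov V_DS − ½ V_DS²] and I_D = (V_DD − V_DS)/R_D. Equating: 3.26 V_DS² − 7.39 V_DS + 1.75 = 0, giving V_DS = 0.269 V (the root below V_ov).
I_D = (1.75 − 0.269) / 2.82 = 0.525 mA.

I_D = 0.525 mA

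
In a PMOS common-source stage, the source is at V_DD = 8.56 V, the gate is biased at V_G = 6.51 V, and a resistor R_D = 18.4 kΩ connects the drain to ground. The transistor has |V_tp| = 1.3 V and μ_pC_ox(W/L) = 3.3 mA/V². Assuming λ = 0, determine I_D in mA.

I_D = 0.454 mA

V_SG = V_DD − V_G = 8.56 − 6.51 = 2.05 V, so V_ov = 2.05 − 1.3 = 0.75 V.
Assume saturation: I_D = ½ k_p V_ov² = 0.5 × 3.3 × 0.75² = 0.928 mA, giving V_SD = V_DD − I_D R_D = 8.56 − 0.928 × 18.4 = -8.52 V.
But -8.52 V < V_ov = 0.75 V, so the device is actually in triode.
In triode I_D = k_p[V_ov V_SD − ½ V_SD²] and I_D = (V_DD − V_SD)/R_D. Equating: 30.4 V_SD² − 46.54 V_SD + 8.56 = 0, giving V_SD = 0.214 V (the root below V_ov).
I_D = (8.56 − 0.214) / 18.4 = 0.454 mA.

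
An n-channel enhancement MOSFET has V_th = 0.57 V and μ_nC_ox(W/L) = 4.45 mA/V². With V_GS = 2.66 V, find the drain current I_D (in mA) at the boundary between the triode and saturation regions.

I_D = 9.72 mA

At the boundary V_DS = V_ov = V_GS − V_th = 2.66 − 0.57 = 2.09 V.
I_D = ½ k_n V_ov² = 0.5 × 4.45 × 2.09² = 9.72 mA.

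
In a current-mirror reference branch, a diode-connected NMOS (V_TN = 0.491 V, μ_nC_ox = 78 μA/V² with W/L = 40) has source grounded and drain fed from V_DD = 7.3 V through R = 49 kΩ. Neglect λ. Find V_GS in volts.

V_GS = 0.783 V

With gate tied to drain, V_GS = V_DS ≥ V_GS − V_TN, so the device is in saturation.
k_n = μ_nC_ox · (W/L) = 3.12 mA/V².
KCL at the drain: ½ k_n (V_GS − V_TN)² = (V_DD − V_GS)/R.
Let x = V_GS − 0.491. Then 76.4 x² + x − 6.809 = 0, giving x = 0.292 V (positive root), so V_GS = 0.783 V.
I_D = (V_DD − V_GS)/R = (7.3 − 0.783) / 49 = 0.133 mA.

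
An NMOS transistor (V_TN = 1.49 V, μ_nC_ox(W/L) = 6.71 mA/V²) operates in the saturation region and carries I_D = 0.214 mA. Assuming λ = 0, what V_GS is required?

In saturation I_D = ½ k_n (V_GS − V_TN)², so V_GS − V_TN = √(2 I_D / k_n) = √(2 × 0.214 / 6.71) = 0.253 V.
V_GS = 1.49 + 0.253 = 1.74 V.

V_GS = 1.74 V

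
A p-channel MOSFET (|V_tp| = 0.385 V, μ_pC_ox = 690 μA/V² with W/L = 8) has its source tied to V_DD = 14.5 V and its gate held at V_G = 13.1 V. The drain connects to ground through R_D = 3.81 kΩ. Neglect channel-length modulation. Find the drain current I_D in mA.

V_SG = V_DD − V_G = 14.5 − 13.1 = 1.4 V, so V_ov = 1.4 − 0.385 = 1.02 V.
k_p = μ_pC_ox · (W/L) = 5.52 mA/V².
Assume saturation: I_D = ½ k_p V_ov² = 0.5 × 5.52 × 1.02² = 2.84 mA, giving V_SD = V_DD − I_D R_D = 14.5 − 2.84 × 3.81 = 3.67 V.
V_SD = 3.67 V ≥ V_ov = 1.02 V, confirming saturation.

I_D = 2.84 mA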